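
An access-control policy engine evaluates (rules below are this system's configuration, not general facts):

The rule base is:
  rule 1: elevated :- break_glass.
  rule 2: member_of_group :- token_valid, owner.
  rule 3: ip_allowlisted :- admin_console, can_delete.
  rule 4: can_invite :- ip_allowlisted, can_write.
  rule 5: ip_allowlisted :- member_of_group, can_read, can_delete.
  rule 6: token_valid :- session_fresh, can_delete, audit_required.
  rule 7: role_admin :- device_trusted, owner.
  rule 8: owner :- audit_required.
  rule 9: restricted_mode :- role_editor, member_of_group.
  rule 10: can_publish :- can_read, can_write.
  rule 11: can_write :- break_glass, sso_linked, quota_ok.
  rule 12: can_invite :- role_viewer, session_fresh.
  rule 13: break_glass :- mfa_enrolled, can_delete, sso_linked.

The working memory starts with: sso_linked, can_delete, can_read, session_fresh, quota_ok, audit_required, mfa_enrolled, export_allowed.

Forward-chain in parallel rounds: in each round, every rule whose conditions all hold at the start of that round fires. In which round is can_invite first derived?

4

Round 1 — rule 6, rule 8, rule 13, derive token_valid, owner, break_glass.
Round 2 — rule 1, rule 2, rule 11, derive elevated, member_of_group, can_write.
Round 3 — rule 5, rule 10, derive ip_allowlisted, can_publish.
Round 4 — rule 4, derive can_invite.
can_invite first appears in round 4.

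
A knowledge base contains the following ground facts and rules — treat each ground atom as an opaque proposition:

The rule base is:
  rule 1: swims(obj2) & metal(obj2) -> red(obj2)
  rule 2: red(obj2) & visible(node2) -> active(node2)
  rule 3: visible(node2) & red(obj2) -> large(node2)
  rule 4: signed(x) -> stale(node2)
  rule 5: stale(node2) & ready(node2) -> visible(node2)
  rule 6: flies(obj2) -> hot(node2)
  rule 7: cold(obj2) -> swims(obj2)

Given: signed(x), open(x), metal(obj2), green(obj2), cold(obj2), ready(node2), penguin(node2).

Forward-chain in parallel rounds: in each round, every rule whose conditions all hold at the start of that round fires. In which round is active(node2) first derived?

3

Round 1 fires rule 4, rule 7, giving stale(node2), swims(obj2).
Round 2 fires rule 1, rule 5, giving red(obj2), visible(node2).
Round 3 fires rule 2, rule 3, giving active(node2), large(node2).
active(node2) first appears in round 3.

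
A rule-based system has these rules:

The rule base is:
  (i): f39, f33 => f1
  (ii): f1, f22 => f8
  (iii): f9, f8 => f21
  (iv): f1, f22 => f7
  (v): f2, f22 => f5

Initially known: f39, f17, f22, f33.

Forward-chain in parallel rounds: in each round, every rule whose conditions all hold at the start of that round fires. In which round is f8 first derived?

Round 1: (i) [f39, f33 => f1]. Adds f1.
Round 2: (ii) [f1, f22 => f8]; (iv) [f1, f22 => f7]. Adds f8, f7.
f8 first appears in round 2.

2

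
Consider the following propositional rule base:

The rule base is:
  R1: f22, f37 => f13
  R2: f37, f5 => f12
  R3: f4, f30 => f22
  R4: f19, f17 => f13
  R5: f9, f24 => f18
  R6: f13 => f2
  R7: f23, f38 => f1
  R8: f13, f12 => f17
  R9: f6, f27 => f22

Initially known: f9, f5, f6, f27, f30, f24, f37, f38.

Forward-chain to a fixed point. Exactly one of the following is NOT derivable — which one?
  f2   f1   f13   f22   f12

f1

Round 1 — R2, R5, R9, derive f12, f18, f22.
Round 2 — R1, derive f13.
Round 3 — R6, R8, derive f2, f17.
Derived: f22 (round 1), f13 (round 2), f12 (round 1), f2 (round 3). f1 never appears in any round.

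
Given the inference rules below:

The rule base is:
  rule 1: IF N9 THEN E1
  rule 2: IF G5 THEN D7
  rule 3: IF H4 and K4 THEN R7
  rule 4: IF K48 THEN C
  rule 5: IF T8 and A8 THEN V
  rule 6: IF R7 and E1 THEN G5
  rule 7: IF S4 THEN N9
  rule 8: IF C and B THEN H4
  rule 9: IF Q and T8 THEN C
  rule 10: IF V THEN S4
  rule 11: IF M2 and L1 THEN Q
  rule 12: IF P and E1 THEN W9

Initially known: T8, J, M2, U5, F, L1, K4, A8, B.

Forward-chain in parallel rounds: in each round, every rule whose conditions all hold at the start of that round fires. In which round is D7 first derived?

6

[1] rule 5 [IF T8 and A8 THEN V]; rule 11 [IF M2 and L1 THEN Q]. ⇒ new: V, Q.
[2] rule 9 [IF Q and T8 THEN C]; rule 10 [IF V THEN S4]. ⇒ new: C, S4.
[3] rule 7 [IF S4 THEN N9]; rule 8 [IF C and B THEN H4]. ⇒ new: N9, H4.
[4] rule 1 [IF N9 THEN E1]; rule 3 [IF H4 and K4 THEN R7]. ⇒ new: E1, R7.
[5] rule 6 [IF R7 and E1 THEN G5]. ⇒ new: G5.
[6] rule 2 [IF G5 THEN D7]. ⇒ new: D7.
D7 first appears in round 6.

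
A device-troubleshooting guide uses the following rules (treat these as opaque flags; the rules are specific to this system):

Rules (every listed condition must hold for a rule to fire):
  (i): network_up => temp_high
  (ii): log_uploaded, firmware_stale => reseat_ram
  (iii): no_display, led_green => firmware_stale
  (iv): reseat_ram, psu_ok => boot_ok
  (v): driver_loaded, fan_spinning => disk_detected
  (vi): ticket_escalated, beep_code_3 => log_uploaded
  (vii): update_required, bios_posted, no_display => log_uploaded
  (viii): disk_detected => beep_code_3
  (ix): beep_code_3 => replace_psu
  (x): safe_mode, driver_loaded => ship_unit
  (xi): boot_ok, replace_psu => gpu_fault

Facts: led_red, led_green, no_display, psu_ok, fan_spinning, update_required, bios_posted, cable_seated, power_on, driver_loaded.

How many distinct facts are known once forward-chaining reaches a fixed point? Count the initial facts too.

Round 1: (iii) [no_display, led_green => firmware_stale]; (v) [driver_loaded, fan_spinning => disk_detected]; (vii) [update_required, bios_posted, no_display => log_uploaded]. Adds firmware_stale, disk_detected, log_uploaded.
Round 2: (ii) [log_uploaded, firmware_stale => reseat_ram]; (viii) [disk_detected => beep_code_3]. Adds reseat_ram, beep_code_3.
Round 3: (iv) [reseat_ram, psu_ok => boot_ok]; (ix) [beep_code_3 => replace_psu]. Adds boot_ok, replace_psu.
Round 4: (xi) [boot_ok, replace_psu => gpu_fault]. Adds gpu_fault.
Closure: {beep_code_3, bios_posted, boot_ok, cable_seated, disk_detected, driver_loaded, fan_spinning, firmware_stale, gpu_fault, led_green, led_red, log_uploaded, no_display, power_on, psu_ok, replace_psu, reseat_ram, update_required} — 18 facts.

18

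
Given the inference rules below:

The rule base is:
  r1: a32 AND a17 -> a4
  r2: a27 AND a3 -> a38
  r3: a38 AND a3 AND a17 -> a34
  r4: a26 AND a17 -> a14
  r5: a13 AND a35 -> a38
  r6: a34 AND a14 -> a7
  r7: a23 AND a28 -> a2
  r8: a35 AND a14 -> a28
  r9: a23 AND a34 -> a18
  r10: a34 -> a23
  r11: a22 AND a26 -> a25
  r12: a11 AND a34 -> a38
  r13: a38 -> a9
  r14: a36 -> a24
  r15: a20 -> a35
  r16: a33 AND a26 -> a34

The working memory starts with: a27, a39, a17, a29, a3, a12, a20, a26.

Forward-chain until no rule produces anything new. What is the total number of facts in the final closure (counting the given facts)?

18

Round 1: r2 [a27 AND a3 -> a38]; r4 [a26 AND a17 -> a14]; r15 [a20 -> a35]. New: a38, a14, a35.
Round 2: r3 [a38 AND a3 AND a17 -> a34]; r8 [a35 AND a14 -> a28]; r13 [a38 -> a9]. New: a34, a28, a9.
Round 3: r6 [a34 AND a14 -> a7]; r10 [a34 -> a23]. New: a7, a23.
Round 4: r7 [a23 AND a28 -> a2]; r9 [a23 AND a34 -> a18]. New: a2, a18.
Closure: {a12, a14, a17, a18, a2, a20, a23, a26, a27, a28, a29, a3, a34, a35, a38, a39, a7, a9} — 18 facts.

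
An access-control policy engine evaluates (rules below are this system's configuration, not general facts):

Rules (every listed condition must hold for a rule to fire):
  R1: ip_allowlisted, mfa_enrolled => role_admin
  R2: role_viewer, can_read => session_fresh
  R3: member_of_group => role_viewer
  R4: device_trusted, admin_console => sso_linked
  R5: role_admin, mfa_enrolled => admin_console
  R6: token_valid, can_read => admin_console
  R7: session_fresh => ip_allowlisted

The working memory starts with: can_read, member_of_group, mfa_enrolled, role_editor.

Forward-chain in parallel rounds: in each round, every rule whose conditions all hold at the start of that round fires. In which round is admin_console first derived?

Round 1: R3 [member_of_group => role_viewer]. Adds role_viewer.
Round 2: R2 [role_viewer, can_read => session_fresh]. Adds session_fresh.
Round 3: R7 [session_fresh => ip_allowlisted]. Adds ip_allowlisted.
Round 4: R1 [ip_allowlisted, mfa_enrolled => role_admin]. Adds role_admin.
Round 5: R5 [role_admin, mfa_enrolled => admin_console]. Adds admin_console.
admin_console first appears in round 5.

5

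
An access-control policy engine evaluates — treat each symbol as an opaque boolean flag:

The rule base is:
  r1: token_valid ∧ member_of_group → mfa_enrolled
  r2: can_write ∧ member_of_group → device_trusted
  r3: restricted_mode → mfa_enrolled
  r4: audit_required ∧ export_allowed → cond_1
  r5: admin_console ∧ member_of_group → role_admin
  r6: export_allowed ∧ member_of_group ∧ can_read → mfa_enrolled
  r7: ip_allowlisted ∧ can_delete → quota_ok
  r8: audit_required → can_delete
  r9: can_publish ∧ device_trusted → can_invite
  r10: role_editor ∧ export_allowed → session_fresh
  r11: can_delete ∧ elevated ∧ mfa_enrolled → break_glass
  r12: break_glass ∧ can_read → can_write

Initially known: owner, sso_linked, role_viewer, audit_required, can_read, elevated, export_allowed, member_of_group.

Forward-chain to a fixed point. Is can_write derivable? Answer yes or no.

[1] r4 [audit_required ∧ export_allowed → cond_1]; r6 [export_allowed ∧ member_of_group ∧ can_read → mfa_enrolled]; r8 [audit_required → can_delete]. ⇒ new: cond_1, mfa_enrolled, can_delete.
[2] r11 [can_delete ∧ elevated ∧ mfa_enrolled → break_glass]. ⇒ new: break_glass.
[3] r12 [break_glass ∧ can_read → can_write]. ⇒ new: can_write.
[4] r2 [can_write ∧ member_of_group → device_trusted]. ⇒ new: device_trusted.
can_write appears in round 3, so it is derivable.

yes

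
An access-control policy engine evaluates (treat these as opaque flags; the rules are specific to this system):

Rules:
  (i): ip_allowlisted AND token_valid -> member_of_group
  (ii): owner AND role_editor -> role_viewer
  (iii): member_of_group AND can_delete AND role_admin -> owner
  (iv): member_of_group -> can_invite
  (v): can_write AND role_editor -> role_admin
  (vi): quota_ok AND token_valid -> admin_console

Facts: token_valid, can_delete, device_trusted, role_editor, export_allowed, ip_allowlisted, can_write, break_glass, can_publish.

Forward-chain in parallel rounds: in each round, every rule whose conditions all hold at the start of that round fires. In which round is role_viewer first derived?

Round 1: (i) [ip_allowlisted AND token_valid -> member_of_group]; (v) [can_write AND role_editor -> role_admin]. New: member_of_group, role_admin.
Round 2: (iii) [member_of_group AND can_delete AND role_admin -> owner]; (iv) [member_of_group -> can_invite]. New: owner, can_invite.
Round 3: (ii) [owner AND role_editor -> role_viewer]. New: role_viewer.
role_viewer first appears in round 3.

3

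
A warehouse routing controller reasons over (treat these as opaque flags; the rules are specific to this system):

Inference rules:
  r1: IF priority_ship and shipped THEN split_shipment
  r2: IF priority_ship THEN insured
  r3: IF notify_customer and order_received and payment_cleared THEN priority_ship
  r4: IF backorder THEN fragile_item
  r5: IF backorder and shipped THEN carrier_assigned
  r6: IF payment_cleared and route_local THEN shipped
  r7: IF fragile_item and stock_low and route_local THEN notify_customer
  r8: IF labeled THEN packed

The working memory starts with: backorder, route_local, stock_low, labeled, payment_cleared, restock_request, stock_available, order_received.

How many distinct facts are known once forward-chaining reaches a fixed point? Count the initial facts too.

Round 1: r4 [IF backorder THEN fragile_item]; r6 [IF payment_cleared and route_local THEN shipped]; r8 [IF labeled THEN packed]. New: fragile_item, shipped, packed.
Round 2: r5 [IF backorder and shipped THEN carrier_assigned]; r7 [IF fragile_item and stock_low and route_local THEN notify_customer]. New: carrier_assigned, notify_customer.
Round 3: r3 [IF notify_customer and order_received and payment_cleared THEN priority_ship]. New: priority_ship.
Round 4: r1 [IF priority_ship and shipped THEN split_shipment]; r2 [IF priority_ship THEN insured]. New: split_shipment, insured.
Closure: {backorder, carrier_assigned, fragile_item, insured, labeled, notify_customer, order_received, packed, payment_cleared, priority_ship, restock_request, route_local, shipped, split_shipment, stock_available, stock_low} — 16 facts.

16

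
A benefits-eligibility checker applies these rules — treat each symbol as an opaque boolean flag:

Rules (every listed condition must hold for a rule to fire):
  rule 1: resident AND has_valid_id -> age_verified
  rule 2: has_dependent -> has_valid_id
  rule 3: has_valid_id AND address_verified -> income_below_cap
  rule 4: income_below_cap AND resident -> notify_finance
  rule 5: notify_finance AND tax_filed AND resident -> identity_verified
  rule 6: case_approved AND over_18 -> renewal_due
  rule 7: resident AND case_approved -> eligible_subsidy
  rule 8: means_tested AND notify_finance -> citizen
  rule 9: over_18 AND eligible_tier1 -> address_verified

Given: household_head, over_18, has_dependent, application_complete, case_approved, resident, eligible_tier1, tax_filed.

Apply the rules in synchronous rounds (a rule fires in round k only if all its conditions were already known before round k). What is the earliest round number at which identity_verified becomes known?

4

Round 1: rule 2 [has_dependent -> has_valid_id]; rule 6 [case_approved AND over_18 -> renewal_due]; rule 7 [resident AND case_approved -> eligible_subsidy]; rule 9 [over_18 AND eligible_tier1 -> address_verified]. Adds has_valid_id, renewal_due, eligible_subsidy, address_verified.
Round 2: rule 1 [resident AND has_valid_id -> age_verified]; rule 3 [has_valid_id AND address_verified -> income_below_cap]. Adds age_verified, income_below_cap.
Round 3: rule 4 [income_below_cap AND resident -> notify_finance]. Adds notify_finance.
Round 4: rule 5 [notify_finance AND tax_filed AND resident -> identity_verified]. Adds identity_verified.
identity_verified first appears in round 4.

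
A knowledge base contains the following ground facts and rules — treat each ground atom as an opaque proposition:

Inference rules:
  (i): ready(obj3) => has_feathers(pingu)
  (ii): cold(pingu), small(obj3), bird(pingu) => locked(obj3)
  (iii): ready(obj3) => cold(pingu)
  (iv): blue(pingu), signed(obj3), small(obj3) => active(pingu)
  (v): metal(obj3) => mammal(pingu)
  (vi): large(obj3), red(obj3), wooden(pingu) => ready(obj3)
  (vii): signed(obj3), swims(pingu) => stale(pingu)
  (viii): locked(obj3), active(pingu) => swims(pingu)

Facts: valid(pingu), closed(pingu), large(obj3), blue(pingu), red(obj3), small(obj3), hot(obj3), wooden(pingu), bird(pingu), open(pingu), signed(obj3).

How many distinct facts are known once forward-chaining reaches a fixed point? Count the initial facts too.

18

[1] (iv) [blue(pingu), signed(obj3), small(obj3) => active(pingu)]; (vi) [large(obj3), red(obj3), wooden(pingu) => ready(obj3)]. ⇒ new: active(pingu), ready(obj3).
[2] (i) [ready(obj3) => has_feathers(pingu)]; (iii) [ready(obj3) => cold(pingu)]. ⇒ new: has_feathers(pingu), cold(pingu).
[3] (ii) [cold(pingu), small(obj3), bird(pingu) => locked(obj3)]. ⇒ new: locked(obj3).
[4] (viii) [locked(obj3), active(pingu) => swims(pingu)]. ⇒ new: swims(pingu).
[5] (vii) [signed(obj3), swims(pingu) => stale(pingu)]. ⇒ new: stale(pingu).
Closure: {active(pingu), bird(pingu), blue(pingu), closed(pingu), cold(pingu), has_feathers(pingu), hot(obj3), large(obj3), locked(obj3), open(pingu), ready(obj3), red(obj3), signed(obj3), small(obj3), stale(pingu), swims(pingu), valid(pingu), wooden(pingu)} — 18 facts.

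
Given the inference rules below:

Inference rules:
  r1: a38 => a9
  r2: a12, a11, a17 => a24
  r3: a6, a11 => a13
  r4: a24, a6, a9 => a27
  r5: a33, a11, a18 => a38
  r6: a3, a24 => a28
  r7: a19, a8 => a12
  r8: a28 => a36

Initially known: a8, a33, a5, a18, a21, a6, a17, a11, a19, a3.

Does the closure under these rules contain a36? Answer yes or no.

Round 1 — r3, r5, r7, derive a13, a38, a12.
Round 2 — r1, r2, derive a9, a24.
Round 3 — r4, r6, derive a27, a28.
Round 4 — r8, derive a36.
a36 appears in round 4, so it is derivable.

yes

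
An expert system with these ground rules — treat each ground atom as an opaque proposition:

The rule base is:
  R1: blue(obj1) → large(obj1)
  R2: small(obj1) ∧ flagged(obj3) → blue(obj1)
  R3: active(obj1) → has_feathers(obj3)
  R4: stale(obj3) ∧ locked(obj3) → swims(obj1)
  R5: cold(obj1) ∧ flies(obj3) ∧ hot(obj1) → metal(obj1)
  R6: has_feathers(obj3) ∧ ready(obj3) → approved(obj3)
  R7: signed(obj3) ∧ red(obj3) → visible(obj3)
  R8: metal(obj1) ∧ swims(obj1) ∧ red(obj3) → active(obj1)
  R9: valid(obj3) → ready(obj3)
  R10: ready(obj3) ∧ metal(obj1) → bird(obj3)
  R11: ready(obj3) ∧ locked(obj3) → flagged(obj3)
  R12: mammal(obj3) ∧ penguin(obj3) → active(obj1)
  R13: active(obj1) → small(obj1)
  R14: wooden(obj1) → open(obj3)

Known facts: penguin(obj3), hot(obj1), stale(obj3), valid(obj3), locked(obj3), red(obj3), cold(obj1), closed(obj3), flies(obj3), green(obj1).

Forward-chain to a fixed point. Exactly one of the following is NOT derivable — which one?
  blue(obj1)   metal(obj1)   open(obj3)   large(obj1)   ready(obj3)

[1] R4 [stale(obj3) ∧ locked(obj3) → swims(obj1)]; R5 [cold(obj1) ∧ flies(obj3) ∧ hot(obj1) → metal(obj1)]; R9 [valid(obj3) → ready(obj3)]. ⇒ new: swims(obj1), metal(obj1), ready(obj3).
[2] R8 [metal(obj1) ∧ swims(obj1) ∧ red(obj3) → active(obj1)]; R10 [ready(obj3) ∧ metal(obj1) → bird(obj3)]; R11 [ready(obj3) ∧ locked(obj3) → flagged(obj3)]. ⇒ new: active(obj1), bird(obj3), flagged(obj3).
[3] R3 [active(obj1) → has_feathers(obj3)]; R13 [active(obj1) → small(obj1)]. ⇒ new: has_feathers(obj3), small(obj1).
[4] R2 [small(obj1) ∧ flagged(obj3) → blue(obj1)]; R6 [has_feathers(obj3) ∧ ready(obj3) → approved(obj3)]. ⇒ new: blue(obj1), approved(obj3).
[5] R1 [blue(obj1) → large(obj1)]. ⇒ new: large(obj1).
Derived: large(obj1) (round 5), ready(obj3) (round 1), blue(obj1) (round 4), metal(obj1) (round 1). open(obj3) never appears in any round.

open(obj3)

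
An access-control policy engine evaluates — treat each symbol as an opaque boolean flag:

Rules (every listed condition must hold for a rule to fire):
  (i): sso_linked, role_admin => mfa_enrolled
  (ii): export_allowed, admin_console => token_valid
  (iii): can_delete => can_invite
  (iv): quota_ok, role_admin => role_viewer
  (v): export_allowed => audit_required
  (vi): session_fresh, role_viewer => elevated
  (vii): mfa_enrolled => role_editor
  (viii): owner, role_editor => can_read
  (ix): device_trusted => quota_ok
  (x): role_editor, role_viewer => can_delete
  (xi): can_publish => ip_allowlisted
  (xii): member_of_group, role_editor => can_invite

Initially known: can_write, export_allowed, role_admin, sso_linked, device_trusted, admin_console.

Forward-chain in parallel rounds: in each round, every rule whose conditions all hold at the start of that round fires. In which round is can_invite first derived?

4

[1] (i) [sso_linked, role_admin => mfa_enrolled]; (ii) [export_allowed, admin_console => token_valid]; (v) [export_allowed => audit_required]; (ix) [device_trusted => quota_ok]. ⇒ new: mfa_enrolled, token_valid, audit_required, quota_ok.
[2] (iv) [quota_ok, role_admin => role_viewer]; (vii) [mfa_enrolled => role_editor]. ⇒ new: role_viewer, role_editor.
[3] (x) [role_editor, role_viewer => can_delete]. ⇒ new: can_delete.
[4] (iii) [can_delete => can_invite]. ⇒ new: can_invite.
can_invite first appears in round 4.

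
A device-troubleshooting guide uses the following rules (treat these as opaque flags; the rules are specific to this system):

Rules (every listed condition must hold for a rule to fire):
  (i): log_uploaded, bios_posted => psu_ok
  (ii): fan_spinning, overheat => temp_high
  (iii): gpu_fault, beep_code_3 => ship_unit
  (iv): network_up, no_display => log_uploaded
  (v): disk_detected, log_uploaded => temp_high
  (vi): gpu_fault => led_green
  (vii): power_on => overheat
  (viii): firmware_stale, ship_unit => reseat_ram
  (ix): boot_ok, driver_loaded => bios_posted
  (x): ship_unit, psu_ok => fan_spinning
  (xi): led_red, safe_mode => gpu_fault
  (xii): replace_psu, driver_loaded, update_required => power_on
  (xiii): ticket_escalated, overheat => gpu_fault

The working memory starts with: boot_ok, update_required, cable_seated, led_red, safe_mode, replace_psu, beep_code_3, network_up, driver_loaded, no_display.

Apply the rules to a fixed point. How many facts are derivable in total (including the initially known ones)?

Round 1: (iv) [network_up, no_display => log_uploaded]; (ix) [boot_ok, driver_loaded => bios_posted]; (xi) [led_red, safe_mode => gpu_fault]; (xii) [replace_psu, driver_loaded, update_required => power_on]. New: log_uploaded, bios_posted, gpu_fault, power_on.
Round 2: (i) [log_uploaded, bios_posted => psu_ok]; (iii) [gpu_fault, beep_code_3 => ship_unit]; (vi) [gpu_fault => led_green]; (vii) [power_on => overheat]. New: psu_ok, ship_unit, led_green, overheat.
Round 3: (x) [ship_unit, psu_ok => fan_spinning]. New: fan_spinning.
Round 4: (ii) [fan_spinning, overheat => temp_high]. New: temp_high.
Closure: {beep_code_3, bios_posted, boot_ok, cable_seated, driver_loaded, fan_spinning, gpu_fault, led_green, led_red, log_uploaded, network_up, no_display, overheat, power_on, psu_ok, replace_psu, safe_mode, ship_unit, temp_high, update_required} — 20 facts.

20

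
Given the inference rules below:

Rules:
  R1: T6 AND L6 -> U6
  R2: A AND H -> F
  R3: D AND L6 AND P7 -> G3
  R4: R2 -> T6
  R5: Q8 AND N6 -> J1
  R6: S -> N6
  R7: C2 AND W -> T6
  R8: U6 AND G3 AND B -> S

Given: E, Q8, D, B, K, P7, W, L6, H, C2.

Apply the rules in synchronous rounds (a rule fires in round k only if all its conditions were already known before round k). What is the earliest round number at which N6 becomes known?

4

[1] R3 [D AND L6 AND P7 -> G3]; R7 [C2 AND W -> T6]. ⇒ new: G3, T6.
[2] R1 [T6 AND L6 -> U6]. ⇒ new: U6.
[3] R8 [U6 AND G3 AND B -> S]. ⇒ new: S.
[4] R6 [S -> N6]. ⇒ new: N6.
N6 first appears in round 4.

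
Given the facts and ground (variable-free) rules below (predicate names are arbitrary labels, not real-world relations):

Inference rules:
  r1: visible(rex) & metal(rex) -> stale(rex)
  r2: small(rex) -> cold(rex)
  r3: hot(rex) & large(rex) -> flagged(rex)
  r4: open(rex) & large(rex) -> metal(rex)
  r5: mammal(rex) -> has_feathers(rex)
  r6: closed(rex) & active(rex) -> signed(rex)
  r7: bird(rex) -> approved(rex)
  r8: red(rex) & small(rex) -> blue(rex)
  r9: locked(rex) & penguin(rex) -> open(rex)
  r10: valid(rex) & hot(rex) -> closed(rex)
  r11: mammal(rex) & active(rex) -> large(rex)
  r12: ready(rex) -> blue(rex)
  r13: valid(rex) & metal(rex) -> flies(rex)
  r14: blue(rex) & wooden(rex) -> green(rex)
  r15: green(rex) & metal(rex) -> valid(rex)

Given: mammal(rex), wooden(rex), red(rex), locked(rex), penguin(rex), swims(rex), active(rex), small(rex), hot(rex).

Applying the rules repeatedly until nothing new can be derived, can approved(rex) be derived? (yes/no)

Round 1 fires r2, r5, r8, r9, r11, giving cold(rex), has_feathers(rex), blue(rex), open(rex), large(rex).
Round 2 fires r3, r4, r14, giving flagged(rex), metal(rex), green(rex).
Round 3 fires r15, giving valid(rex).
Round 4 fires r10, r13, giving closed(rex), flies(rex).
Round 5 fires r6, giving signed(rex).
Fixed point reached. approved(rex) is concluded only by r7; r7 needs bird(rex) (never derived).

no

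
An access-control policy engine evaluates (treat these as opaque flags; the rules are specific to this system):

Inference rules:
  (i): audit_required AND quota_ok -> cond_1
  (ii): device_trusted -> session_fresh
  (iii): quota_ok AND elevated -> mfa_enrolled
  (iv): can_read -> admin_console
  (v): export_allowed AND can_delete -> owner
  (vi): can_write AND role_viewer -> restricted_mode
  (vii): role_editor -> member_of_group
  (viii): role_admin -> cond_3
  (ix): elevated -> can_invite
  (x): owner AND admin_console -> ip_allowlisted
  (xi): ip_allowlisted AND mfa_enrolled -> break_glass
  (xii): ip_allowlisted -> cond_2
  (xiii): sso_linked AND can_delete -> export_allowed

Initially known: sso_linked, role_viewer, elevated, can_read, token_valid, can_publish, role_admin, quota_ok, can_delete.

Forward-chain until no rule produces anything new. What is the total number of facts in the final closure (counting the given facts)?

Round 1: (iii) [quota_ok AND elevated -> mfa_enrolled]; (iv) [can_read -> admin_console]; (viii) [role_admin -> cond_3]; (ix) [elevated -> can_invite]; (xiii) [sso_linked AND can_delete -> export_allowed]. New: mfa_enrolled, admin_console, cond_3, can_invite, export_allowed.
Round 2: (v) [export_allowed AND can_delete -> owner]. New: owner.
Round 3: (x) [owner AND admin_console -> ip_allowlisted]. New: ip_allowlisted.
Round 4: (xi) [ip_allowlisted AND mfa_enrolled -> break_glass]; (xii) [ip_allowlisted -> cond_2]. New: break_glass, cond_2.
Closure: {admin_console, break_glass, can_delete, can_invite, can_publish, can_read, cond_2, cond_3, elevated, export_allowed, ip_allowlisted, mfa_enrolled, owner, quota_ok, role_admin, role_viewer, sso_linked, token_valid} — 18 facts.

18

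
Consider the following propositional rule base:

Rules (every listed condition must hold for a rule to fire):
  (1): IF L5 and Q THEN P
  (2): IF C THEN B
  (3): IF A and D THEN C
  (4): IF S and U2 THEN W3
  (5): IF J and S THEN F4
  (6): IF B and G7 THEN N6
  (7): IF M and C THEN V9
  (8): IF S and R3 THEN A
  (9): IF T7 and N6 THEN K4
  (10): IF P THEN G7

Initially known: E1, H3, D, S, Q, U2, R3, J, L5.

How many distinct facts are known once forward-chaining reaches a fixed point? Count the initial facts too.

[1] (1) [IF L5 and Q THEN P]; (4) [IF S and U2 THEN W3]; (5) [IF J and S THEN F4]; (8) [IF S and R3 THEN A]. ⇒ new: P, W3, F4, A.
[2] (3) [IF A and D THEN C]; (10) [IF P THEN G7]. ⇒ new: C, G7.
[3] (2) [IF C THEN B]. ⇒ new: B.
[4] (6) [IF B and G7 THEN N6]. ⇒ new: N6.
Closure: {A, B, C, D, E1, F4, G7, H3, J, L5, N6, P, Q, R3, S, U2, W3} — 17 facts.

17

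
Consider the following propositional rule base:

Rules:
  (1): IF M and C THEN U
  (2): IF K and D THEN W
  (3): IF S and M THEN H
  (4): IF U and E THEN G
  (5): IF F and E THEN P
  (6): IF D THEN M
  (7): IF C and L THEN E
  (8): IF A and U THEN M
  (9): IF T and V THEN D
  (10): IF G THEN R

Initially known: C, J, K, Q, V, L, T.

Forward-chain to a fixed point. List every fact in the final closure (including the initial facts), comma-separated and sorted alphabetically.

C, D, E, G, J, K, L, M, Q, R, T, U, V, W

Round 1 fires (7), (9), giving E, D.
Round 2 fires (2), (6), giving W, M.
Round 3 fires (1), giving U.
Round 4 fires (4), giving G.
Round 5 fires (10), giving R.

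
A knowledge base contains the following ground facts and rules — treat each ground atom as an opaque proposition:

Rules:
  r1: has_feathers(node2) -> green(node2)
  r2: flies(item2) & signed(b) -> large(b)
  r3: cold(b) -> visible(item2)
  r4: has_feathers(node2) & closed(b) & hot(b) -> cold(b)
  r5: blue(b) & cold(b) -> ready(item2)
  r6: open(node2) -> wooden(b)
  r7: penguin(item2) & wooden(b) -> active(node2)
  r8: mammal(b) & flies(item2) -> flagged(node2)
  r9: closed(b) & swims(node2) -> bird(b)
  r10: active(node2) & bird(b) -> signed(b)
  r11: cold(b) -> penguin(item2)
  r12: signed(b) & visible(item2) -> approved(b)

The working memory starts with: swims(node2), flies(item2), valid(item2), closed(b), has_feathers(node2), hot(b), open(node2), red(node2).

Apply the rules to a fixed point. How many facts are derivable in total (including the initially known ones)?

Round 1: r1 [has_feathers(node2) -> green(node2)]; r4 [has_feathers(node2) & closed(b) & hot(b) -> cold(b)]; r6 [open(node2) -> wooden(b)]; r9 [closed(b) & swims(node2) -> bird(b)]. Adds green(node2), cold(b), wooden(b), bird(b).
Round 2: r3 [cold(b) -> visible(item2)]; r11 [cold(b) -> penguin(item2)]. Adds visible(item2), penguin(item2).
Round 3: r7 [penguin(item2) & wooden(b) -> active(node2)]. Adds active(node2).
Round 4: r10 [active(node2) & bird(b) -> signed(b)]. Adds signed(b).
Round 5: r2 [flies(item2) & signed(b) -> large(b)]; r12 [signed(b) & visible(item2) -> approved(b)]. Adds large(b), approved(b).
Closure: {active(node2), approved(b), bird(b), closed(b), cold(b), flies(item2), green(node2), has_feathers(node2), hot(b), large(b), open(node2), penguin(item2), red(node2), signed(b), swims(node2), valid(item2), visible(item2), wooden(b)} — 18 facts.

18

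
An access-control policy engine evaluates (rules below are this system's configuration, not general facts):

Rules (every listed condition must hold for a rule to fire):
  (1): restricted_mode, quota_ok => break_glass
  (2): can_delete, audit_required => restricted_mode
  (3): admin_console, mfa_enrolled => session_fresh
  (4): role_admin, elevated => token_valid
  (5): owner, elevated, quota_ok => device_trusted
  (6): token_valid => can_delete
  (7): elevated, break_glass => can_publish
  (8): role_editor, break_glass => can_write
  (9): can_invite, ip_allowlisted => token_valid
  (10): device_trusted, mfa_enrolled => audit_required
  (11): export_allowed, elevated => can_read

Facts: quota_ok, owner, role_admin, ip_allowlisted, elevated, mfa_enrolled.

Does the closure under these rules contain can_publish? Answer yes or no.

Round 1: (4) [role_admin, elevated => token_valid]; (5) [owner, elevated, quota_ok => device_trusted]. Adds token_valid, device_trusted.
Round 2: (6) [token_valid => can_delete]; (10) [device_trusted, mfa_enrolled => audit_required]. Adds can_delete, audit_required.
Round 3: (2) [can_delete, audit_required => restricted_mode]. Adds restricted_mode.
Round 4: (1) [restricted_mode, quota_ok => break_glass]. Adds break_glass.
Round 5: (7) [elevated, break_glass => can_publish]. Adds can_publish.
can_publish appears in round 5, so it is derivable.

yes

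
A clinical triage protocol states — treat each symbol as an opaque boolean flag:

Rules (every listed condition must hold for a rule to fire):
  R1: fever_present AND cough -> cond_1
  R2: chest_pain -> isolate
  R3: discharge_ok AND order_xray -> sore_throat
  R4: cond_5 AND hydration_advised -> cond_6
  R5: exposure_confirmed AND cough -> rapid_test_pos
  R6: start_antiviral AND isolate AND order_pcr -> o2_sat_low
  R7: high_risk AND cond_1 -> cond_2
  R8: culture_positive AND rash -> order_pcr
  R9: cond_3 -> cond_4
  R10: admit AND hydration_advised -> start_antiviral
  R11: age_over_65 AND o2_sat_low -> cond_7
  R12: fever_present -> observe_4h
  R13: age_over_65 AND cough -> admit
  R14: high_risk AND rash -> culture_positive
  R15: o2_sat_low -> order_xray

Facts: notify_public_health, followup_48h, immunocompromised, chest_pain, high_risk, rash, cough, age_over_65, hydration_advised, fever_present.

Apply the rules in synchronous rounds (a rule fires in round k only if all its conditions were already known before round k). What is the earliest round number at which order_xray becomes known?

4

[1] R1 [fever_present AND cough -> cond_1]; R2 [chest_pain -> isolate]; R12 [fever_present -> observe_4h]; R13 [age_over_65 AND cough -> admit]; R14 [high_risk AND rash -> culture_positive]. ⇒ new: cond_1, isolate, observe_4h, admit, culture_positive.
[2] R7 [high_risk AND cond_1 -> cond_2]; R8 [culture_positive AND rash -> order_pcr]; R10 [admit AND hydration_advised -> start_antiviral]. ⇒ new: cond_2, order_pcr, start_antiviral.
[3] R6 [start_antiviral AND isolate AND order_pcr -> o2_sat_low]. ⇒ new: o2_sat_low.
[4] R11 [age_over_65 AND o2_sat_low -> cond_7]; R15 [o2_sat_low -> order_xray]. ⇒ new: cond_7, order_xray.
order_xray first appears in round 4.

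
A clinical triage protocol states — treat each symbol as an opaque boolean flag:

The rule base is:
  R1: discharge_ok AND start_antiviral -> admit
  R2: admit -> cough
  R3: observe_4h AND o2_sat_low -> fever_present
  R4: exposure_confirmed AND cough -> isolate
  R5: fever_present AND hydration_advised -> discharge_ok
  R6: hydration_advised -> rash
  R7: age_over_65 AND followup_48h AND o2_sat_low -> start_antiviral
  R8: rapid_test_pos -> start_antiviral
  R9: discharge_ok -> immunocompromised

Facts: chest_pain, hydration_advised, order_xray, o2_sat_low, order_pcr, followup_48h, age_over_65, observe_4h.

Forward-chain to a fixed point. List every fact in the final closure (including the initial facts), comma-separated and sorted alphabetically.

Round 1: R3 [observe_4h AND o2_sat_low -> fever_present]; R6 [hydration_advised -> rash]; R7 [age_over_65 AND followup_48h AND o2_sat_low -> start_antiviral]. New: fever_present, rash, start_antiviral.
Round 2: R5 [fever_present AND hydration_advised -> discharge_ok]. New: discharge_ok.
Round 3: R1 [discharge_ok AND start_antiviral -> admit]; R9 [discharge_ok -> immunocompromised]. New: admit, immunocompromised.
Round 4: R2 [admit -> cough]. New: cough.

admit, age_over_65, chest_pain, cough, discharge_ok, fever_present, followup_48h, hydration_advised, immunocompromised, o2_sat_low, observe_4h, order_pcr, order_xray, rash, start_antiviral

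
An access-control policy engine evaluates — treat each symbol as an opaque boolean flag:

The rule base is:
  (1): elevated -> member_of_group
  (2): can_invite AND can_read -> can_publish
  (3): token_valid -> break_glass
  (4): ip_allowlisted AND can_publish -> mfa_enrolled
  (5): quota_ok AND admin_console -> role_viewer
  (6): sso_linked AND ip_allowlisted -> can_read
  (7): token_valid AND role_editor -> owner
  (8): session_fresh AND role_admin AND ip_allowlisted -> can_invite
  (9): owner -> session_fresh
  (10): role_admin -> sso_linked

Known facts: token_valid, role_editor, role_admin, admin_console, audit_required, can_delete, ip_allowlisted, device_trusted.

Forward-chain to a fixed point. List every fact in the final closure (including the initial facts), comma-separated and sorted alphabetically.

[1] (3) [token_valid -> break_glass]; (7) [token_valid AND role_editor -> owner]; (10) [role_admin -> sso_linked]. ⇒ new: break_glass, owner, sso_linked.
[2] (6) [sso_linked AND ip_allowlisted -> can_read]; (9) [owner -> session_fresh]. ⇒ new: can_read, session_fresh.
[3] (8) [session_fresh AND role_admin AND ip_allowlisted -> can_invite]. ⇒ new: can_invite.
[4] (2) [can_invite AND can_read -> can_publish]. ⇒ new: can_publish.
[5] (4) [ip_allowlisted AND can_publish -> mfa_enrolled]. ⇒ new: mfa_enrolled.

admin_console, audit_required, break_glass, can_delete, can_invite, can_publish, can_read, device_trusted, ip_allowlisted, mfa_enrolled, owner, role_admin, role_editor, session_fresh, sso_linked, token_valid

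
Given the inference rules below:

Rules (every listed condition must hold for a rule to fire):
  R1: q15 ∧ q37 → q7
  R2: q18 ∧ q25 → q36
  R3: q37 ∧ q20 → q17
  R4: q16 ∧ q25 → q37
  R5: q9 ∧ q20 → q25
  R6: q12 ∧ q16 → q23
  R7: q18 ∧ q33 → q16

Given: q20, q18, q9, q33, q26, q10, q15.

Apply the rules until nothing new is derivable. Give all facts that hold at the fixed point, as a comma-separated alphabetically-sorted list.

[1] R5 [q9 ∧ q20 → q25]; R7 [q18 ∧ q33 → q16]. ⇒ new: q25, q16.
[2] R2 [q18 ∧ q25 → q36]; R4 [q16 ∧ q25 → q37]. ⇒ new: q36, q37.
[3] R1 [q15 ∧ q37 → q7]; R3 [q37 ∧ q20 → q17]. ⇒ new: q7, q17.

q10, q15, q16, q17, q18, q20, q25, q26, q33, q36, q37, q7, q9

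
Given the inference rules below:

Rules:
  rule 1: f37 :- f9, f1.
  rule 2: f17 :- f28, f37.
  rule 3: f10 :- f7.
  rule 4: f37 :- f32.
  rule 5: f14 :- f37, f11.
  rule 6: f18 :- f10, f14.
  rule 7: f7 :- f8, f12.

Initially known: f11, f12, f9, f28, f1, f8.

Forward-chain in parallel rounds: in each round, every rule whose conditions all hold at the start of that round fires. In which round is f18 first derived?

3

Round 1: rule 1 [f37 :- f9, f1.]; rule 7 [f7 :- f8, f12.]. New: f37, f7.
Round 2: rule 2 [f17 :- f28, f37.]; rule 3 [f10 :- f7.]; rule 5 [f14 :- f37, f11.]. New: f17, f10, f14.
Round 3: rule 6 [f18 :- f10, f14.]. New: f18.
f18 first appears in round 3.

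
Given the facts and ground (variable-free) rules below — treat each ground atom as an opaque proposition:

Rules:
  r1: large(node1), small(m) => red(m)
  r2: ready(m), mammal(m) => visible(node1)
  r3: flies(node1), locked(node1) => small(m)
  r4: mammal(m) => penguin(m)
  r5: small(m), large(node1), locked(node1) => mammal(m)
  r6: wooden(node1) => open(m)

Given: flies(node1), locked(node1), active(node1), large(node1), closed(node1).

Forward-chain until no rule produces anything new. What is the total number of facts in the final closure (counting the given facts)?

Round 1 fires r3, giving small(m).
Round 2 fires r1, r5, giving red(m), mammal(m).
Round 3 fires r4, giving penguin(m).
Closure: {active(node1), closed(node1), flies(node1), large(node1), locked(node1), mammal(m), penguin(m), red(m), small(m)} — 9 facts.

9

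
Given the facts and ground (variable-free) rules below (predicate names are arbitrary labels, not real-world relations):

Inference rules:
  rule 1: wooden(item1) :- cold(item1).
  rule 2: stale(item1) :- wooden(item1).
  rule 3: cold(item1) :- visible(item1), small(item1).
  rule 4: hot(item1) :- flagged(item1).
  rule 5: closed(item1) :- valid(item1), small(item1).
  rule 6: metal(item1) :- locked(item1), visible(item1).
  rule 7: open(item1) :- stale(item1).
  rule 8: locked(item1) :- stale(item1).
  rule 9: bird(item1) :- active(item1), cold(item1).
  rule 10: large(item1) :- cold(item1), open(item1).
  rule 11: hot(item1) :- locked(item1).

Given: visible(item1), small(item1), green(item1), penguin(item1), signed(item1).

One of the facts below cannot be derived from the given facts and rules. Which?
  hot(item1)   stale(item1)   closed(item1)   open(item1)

closed(item1)

[1] rule 3 [cold(item1) :- visible(item1), small(item1).]. ⇒ new: cold(item1).
[2] rule 1 [wooden(item1) :- cold(item1).]. ⇒ new: wooden(item1).
[3] rule 2 [stale(item1) :- wooden(item1).]. ⇒ new: stale(item1).
[4] rule 7 [open(item1) :- stale(item1).]; rule 8 [locked(item1) :- stale(item1).]. ⇒ new: open(item1), locked(item1).
[5] rule 6 [metal(item1) :- locked(item1), visible(item1).]; rule 10 [large(item1) :- cold(item1), open(item1).]; rule 11 [hot(item1) :- locked(item1).]. ⇒ new: metal(item1), large(item1), hot(item1).
Derived: open(item1) (round 4), hot(item1) (round 5), stale(item1) (round 3). closed(item1) never appears in any round.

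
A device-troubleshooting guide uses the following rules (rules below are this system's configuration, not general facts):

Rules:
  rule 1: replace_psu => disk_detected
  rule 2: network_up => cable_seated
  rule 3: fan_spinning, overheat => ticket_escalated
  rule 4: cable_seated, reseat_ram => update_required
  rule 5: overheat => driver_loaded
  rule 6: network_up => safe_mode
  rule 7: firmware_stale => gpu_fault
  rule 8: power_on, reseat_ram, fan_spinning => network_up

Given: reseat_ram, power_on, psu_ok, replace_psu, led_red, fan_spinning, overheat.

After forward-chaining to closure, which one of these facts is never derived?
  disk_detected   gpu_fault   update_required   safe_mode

Round 1 — rule 1, rule 3, rule 5, rule 8, derive disk_detected, ticket_escalated, driver_loaded, network_up.
Round 2 — rule 2, rule 6, derive cable_seated, safe_mode.
Round 3 — rule 4, derive update_required.
Derived: safe_mode (round 2), disk_detected (round 1), update_required (round 3). gpu_fault never appears in any round.

gpu_fault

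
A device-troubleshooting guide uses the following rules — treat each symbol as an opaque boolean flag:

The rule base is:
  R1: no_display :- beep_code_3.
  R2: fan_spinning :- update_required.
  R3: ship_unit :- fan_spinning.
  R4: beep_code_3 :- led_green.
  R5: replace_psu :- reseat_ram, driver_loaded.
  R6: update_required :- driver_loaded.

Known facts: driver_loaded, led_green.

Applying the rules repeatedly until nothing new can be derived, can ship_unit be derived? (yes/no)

Round 1 — R4, R6, derive beep_code_3, update_required.
Round 2 — R1, R2, derive no_display, fan_spinning.
Round 3 — R3, derive ship_unit.
ship_unit appears in round 3, so it is derivable.

yes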